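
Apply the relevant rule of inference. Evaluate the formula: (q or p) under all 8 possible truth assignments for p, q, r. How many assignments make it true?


Check all 8 assignments:
p=0, q=0, r=0: 0
p=0, q=0, r=1: 0
p=0, q=1, r=0: 1
p=0, q=1, r=1: 1
p=1, q=0, r=0: 1
p=1, q=0, r=1: 1
p=1, q=1, r=0: 1
p=1, q=1, r=1: 1
Count of True = 6

6


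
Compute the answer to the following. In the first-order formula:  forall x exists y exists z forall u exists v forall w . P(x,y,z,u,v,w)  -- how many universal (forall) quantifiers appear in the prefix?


Quantifier prefix: forall x exists y exists z forall u exists v forall w
Mark each quantifier type:
  U E E U E U
Universal count = 3, Existential count = 3
Asked for universal (forall) quantifiers: 3

3


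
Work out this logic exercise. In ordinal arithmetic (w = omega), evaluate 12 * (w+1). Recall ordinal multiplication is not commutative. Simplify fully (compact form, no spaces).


Compute 12 * (w+1).
Ordinal * is associative and left-distributive over +, but NOT commutative; for finite n>1, n*w = w but w*n stays w*n.
By left-distributivity: 12 * (w+1) = 12*w + 12*1 = w + 12 = w+12.
Result = w+12

w+12


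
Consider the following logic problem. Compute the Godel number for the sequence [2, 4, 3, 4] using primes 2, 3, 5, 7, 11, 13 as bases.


Encode each element as an exponent of the corresponding prime:
  2^2 = 4
  3^4 = 81
  5^3 = 125
  7^4 = 2401
Product = 4 * 81 * 125 * 2401 = 97240500

97240500


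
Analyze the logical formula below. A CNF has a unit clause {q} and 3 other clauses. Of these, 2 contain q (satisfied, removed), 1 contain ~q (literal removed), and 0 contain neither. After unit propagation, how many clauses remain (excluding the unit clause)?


Satisfied (removed): 2
Shortened (remain): 1
Unchanged (remain): 0
Remaining = 1 + 0 = 1

1


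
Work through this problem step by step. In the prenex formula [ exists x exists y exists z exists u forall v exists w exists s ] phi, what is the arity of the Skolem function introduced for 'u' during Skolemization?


Quantifier prefix: exists x exists y exists z exists u forall v exists w exists s
'u' is existentially quantified at position 4.
No universal quantifiers precede it.
Skolem function arity = 0 (a Skolem constant)

0


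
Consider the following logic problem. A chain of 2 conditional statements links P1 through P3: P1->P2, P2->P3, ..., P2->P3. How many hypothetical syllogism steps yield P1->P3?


With 2 implications in a chain connecting 3 propositions:
P1->P2, P2->P3, ..., P2->P3
Steps needed = (number of implications) - 1 = 2 - 1 = 1

1


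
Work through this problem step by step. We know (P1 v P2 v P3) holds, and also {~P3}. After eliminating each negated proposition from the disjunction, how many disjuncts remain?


Original disjuncts (3): P1, P2, P3
Negated (eliminate): ~P3
Remaining disjuncts: P1, P2
Count = 3 - 1 = 2

2


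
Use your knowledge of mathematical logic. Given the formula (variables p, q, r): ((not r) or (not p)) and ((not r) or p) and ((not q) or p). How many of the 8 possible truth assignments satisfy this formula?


Evaluate all 8 assignments for p, q, r:
p=0, q=0, r=0: 1
p=0, q=0, r=1: 0
p=0, q=1, r=0: 0
p=0, q=1, r=1: 0
p=1, q=0, r=0: 1
p=1, q=0, r=1: 0
p=1, q=1, r=0: 1
p=1, q=1, r=1: 0
Satisfying count = 3

3


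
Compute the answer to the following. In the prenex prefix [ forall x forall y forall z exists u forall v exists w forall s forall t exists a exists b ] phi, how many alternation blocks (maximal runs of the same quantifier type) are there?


Quantifier-type sequence: A A A E A E A A E E  (A=forall, E=exists)
Group into maximal same-type runs:
  Ax3 | Ex1 | Ax1 | Ex1 | Ax2 | Ex2
Number of blocks = 6

6


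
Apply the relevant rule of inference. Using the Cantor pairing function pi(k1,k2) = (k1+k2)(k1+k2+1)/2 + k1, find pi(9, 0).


k1 + k2 = 9
(k1+k2)(k1+k2+1)/2 = 9 * 10 / 2 = 45
pi = 45 + 9 = 54

54


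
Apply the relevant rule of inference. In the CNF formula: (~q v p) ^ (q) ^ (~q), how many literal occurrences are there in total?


Counting literals in each clause:
Clause 1: 2 literal(s)
Clause 2: 1 literal(s)
Clause 3: 1 literal(s)
Total = 4

4


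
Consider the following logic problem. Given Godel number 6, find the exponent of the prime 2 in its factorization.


Factorize 6 by dividing by 2 repeatedly.
Division steps: 2 divides 6 exactly 1 time(s).
Exponent of 2 = 1

1


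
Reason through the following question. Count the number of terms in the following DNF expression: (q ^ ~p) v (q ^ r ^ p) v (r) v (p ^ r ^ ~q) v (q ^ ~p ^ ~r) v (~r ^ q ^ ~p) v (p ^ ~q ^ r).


A DNF formula is a disjunction of terms (conjunctions).
Terms are separated by v.
Counting the disjuncts: 7 terms.

7


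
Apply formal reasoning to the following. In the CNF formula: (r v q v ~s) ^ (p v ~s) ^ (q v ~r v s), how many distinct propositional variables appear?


Identify each variable that appears in the formula.
Variables found: p, q, r, s
Count = 4

4


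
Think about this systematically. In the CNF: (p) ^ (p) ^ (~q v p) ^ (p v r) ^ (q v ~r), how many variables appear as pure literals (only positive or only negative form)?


Check each variable for pure literal status:
p: pure positive
q: mixed (not pure)
r: mixed (not pure)
Pure literal count = 1

1


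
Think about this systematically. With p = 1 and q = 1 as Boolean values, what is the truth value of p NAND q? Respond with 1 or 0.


p = 1, q = 1
Operation: p NAND q
Evaluate: 1 NAND 1 = 0

0


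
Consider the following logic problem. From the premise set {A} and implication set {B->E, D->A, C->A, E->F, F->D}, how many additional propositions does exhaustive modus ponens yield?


Initial facts: {A}
Apply modus ponens to closure:
  (no implication fires)
Final known: {A}
New propositions: {(none)}
Count = 0

0


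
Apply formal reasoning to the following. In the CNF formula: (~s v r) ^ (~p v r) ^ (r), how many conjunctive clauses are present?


A CNF formula is a conjunction of clauses.
Clauses are separated by ^.
Counting the conjuncts: 3 clauses.

3


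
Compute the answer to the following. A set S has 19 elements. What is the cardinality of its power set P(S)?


The power set of a set with n elements has 2^n elements.
|P(S)| = 2^19 = 524288

524288


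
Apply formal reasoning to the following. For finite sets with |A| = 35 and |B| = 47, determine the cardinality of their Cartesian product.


The Cartesian product A x B contains all ordered pairs (a, b).
|A x B| = |A| * |B| = 35 * 47 = 1645

1645


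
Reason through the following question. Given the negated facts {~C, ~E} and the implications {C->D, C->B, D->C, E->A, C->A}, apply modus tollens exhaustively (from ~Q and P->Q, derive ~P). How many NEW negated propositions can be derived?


Initial negated facts: {~C, ~E}
Apply modus tollens to closure:
  ~C and D->C  =>  ~D
Final negated: {~C, ~D, ~E}
New negations: {~D}
Count = 1

1


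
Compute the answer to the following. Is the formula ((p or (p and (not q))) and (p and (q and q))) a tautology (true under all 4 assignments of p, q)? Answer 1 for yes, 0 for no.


Check all 4 assignments:
p=0, q=0: 0
p=0, q=1: 0
p=1, q=0: 0
p=1, q=1: 1
Satisfying count = 1/4.
Tautology iff count = 4: no.

0


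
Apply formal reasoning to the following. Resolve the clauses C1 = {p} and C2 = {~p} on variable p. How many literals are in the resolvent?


Remove p from C1 and ~p from C2.
C1 remainder: {}
C2 remainder: {}
Union (resolvent): {} (empty clause)
Resolvent has 0 literal(s).

0


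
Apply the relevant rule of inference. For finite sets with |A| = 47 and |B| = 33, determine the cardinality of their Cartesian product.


The Cartesian product A x B contains all ordered pairs (a, b).
|A x B| = |A| * |B| = 47 * 33 = 1551

1551


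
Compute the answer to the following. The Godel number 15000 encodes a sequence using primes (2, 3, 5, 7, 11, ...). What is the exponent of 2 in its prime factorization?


Factorize 15000 by dividing by 2 repeatedly.
Division steps: 2 divides 15000 exactly 3 time(s).
Exponent of 2 = 3

3


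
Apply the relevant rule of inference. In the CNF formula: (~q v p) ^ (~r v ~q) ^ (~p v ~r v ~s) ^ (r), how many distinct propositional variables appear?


Identify each variable that appears in the formula.
Variables found: p, q, r, s
Count = 4

4


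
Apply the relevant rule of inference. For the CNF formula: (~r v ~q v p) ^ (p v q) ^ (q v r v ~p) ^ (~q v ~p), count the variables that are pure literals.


Check each variable for pure literal status:
p: mixed (not pure)
q: mixed (not pure)
r: mixed (not pure)
Pure literal count = 0

0


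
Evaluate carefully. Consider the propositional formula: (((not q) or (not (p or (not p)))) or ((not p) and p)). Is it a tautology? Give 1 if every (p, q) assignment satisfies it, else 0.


Check all 4 assignments:
p=0, q=0: 1
p=0, q=1: 0
p=1, q=0: 1
p=1, q=1: 0
Satisfying count = 2/4.
Tautology iff count = 4: no.

0


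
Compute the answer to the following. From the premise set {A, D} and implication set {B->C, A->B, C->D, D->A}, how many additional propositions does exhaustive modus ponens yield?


Initial facts: {A, D}
Apply modus ponens to closure:
  A and A->B  =>  B
  B and B->C  =>  C
Final known: {A, B, C, D}
New propositions: {B, C}
Count = 2

2


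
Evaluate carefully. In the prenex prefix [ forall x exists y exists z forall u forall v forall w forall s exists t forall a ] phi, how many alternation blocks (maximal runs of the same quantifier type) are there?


Quantifier-type sequence: A E E A A A A E A  (A=forall, E=exists)
Group into maximal same-type runs:
  Ax1 | Ex2 | Ax4 | Ex1 | Ax1
Number of blocks = 5

5


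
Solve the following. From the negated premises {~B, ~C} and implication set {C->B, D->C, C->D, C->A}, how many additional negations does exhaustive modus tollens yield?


Initial negated facts: {~B, ~C}
Apply modus tollens to closure:
  ~C and D->C  =>  ~D
Final negated: {~B, ~C, ~D}
New negations: {~D}
Count = 1

1


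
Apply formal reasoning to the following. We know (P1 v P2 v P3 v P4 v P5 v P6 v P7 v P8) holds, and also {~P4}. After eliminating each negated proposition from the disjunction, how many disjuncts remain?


Original disjuncts (8): P1, P2, P3, P4, P5, P6, P7, P8
Negated (eliminate): ~P4
Remaining disjuncts: P1, P2, P3, P5, P6, P7, P8
Count = 8 - 1 = 7

7


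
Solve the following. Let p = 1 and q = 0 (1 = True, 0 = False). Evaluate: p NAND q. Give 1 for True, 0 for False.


p = 1, q = 0
Operation: p NAND q
Evaluate: 1 NAND 0 = 1

1


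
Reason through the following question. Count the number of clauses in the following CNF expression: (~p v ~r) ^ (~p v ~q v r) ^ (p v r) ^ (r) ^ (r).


A CNF formula is a conjunction of clauses.
Clauses are separated by ^.
Counting the conjuncts: 5 clauses.

5


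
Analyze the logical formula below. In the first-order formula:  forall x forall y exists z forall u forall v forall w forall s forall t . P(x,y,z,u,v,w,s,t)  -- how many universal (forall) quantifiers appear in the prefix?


Quantifier prefix: forall x forall y exists z forall u forall v forall w forall s forall t
Mark each quantifier type:
  U U E U U U U U
Universal count = 7, Existential count = 1
Asked for universal (forall) quantifiers: 7

7


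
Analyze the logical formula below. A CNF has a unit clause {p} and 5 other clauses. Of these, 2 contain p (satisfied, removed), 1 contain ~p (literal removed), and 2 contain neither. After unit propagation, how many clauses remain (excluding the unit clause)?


Satisfied (removed): 2
Shortened (remain): 1
Unchanged (remain): 2
Remaining = 1 + 2 = 3

3


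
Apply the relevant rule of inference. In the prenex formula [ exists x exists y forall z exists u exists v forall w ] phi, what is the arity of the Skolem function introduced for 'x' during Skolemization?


Quantifier prefix: exists x exists y forall z exists u exists v forall w
'x' is existentially quantified at position 1.
No universal quantifiers precede it.
Skolem function arity = 0 (a Skolem constant)

0


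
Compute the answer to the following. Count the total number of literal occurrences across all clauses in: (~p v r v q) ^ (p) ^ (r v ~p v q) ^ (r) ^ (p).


Counting literals in each clause:
Clause 1: 3 literal(s)
Clause 2: 1 literal(s)
Clause 3: 3 literal(s)
Clause 4: 1 literal(s)
Clause 5: 1 literal(s)
Total = 9

9


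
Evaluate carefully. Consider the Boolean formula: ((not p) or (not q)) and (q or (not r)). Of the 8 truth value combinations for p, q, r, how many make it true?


Evaluate all 8 assignments for p, q, r:
p=0, q=0, r=0: 1
p=0, q=0, r=1: 0
p=0, q=1, r=0: 1
p=0, q=1, r=1: 1
p=1, q=0, r=0: 1
p=1, q=0, r=1: 0
p=1, q=1, r=0: 0
p=1, q=1, r=1: 0
Satisfying count = 4

4


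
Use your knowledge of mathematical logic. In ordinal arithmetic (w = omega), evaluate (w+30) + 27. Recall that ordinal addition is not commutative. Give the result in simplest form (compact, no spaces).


Compute (w+30) + 27.
Ordinal + is associative but NOT commutative; for finite n>0, n + w = w but w + n stays w+n.
By associativity: (w+30) + 27 = w + (30+27) = w+57.
Result = w+57

w+57


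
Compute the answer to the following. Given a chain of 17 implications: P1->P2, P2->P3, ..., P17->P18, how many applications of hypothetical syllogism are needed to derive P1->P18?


With 17 implications in a chain connecting 18 propositions:
P1->P2, P2->P3, ..., P17->P18
Steps needed = (number of implications) - 1 = 17 - 1 = 16

16


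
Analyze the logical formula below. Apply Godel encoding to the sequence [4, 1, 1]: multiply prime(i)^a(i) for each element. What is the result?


Encode each element as an exponent of the corresponding prime:
  2^4 = 16
  3^1 = 3
  5^1 = 5
Product = 16 * 3 * 5 = 240

240


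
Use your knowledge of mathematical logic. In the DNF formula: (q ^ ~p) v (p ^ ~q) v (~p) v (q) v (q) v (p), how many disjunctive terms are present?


A DNF formula is a disjunction of terms (conjunctions).
Terms are separated by v.
Counting the disjuncts: 6 terms.

6


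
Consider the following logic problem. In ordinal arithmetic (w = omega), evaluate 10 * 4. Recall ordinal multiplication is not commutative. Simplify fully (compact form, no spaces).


Compute 10 * 4.
Ordinal * is associative and left-distributive over +, but NOT commutative; for finite n>1, n*w = w but w*n stays w*n.
Both finite; ordinal * agrees with natural *: 10 * 4 = 40.
Result = 40

40


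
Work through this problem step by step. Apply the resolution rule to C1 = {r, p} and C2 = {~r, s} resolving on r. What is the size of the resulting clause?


Remove r from C1 and ~r from C2.
C1 remainder: {p}
C2 remainder: {s}
Union (resolvent): {p, s}
Resolvent has 2 literal(s).

2


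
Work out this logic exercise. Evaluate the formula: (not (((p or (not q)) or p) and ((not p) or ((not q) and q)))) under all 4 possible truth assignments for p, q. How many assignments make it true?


Check all 4 assignments:
p=0, q=0: 0
p=0, q=1: 1
p=1, q=0: 1
p=1, q=1: 1
Count of True = 3

3


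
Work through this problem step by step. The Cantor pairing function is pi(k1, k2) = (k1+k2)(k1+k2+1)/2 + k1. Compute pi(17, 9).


k1 + k2 = 26
(k1+k2)(k1+k2+1)/2 = 26 * 27 / 2 = 351
pi = 351 + 17 = 368

368


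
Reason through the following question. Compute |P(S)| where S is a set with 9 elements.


The power set of a set with n elements has 2^n elements.
|P(S)| = 2^9 = 512

512


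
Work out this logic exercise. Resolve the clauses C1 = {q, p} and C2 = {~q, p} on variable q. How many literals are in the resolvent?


Remove q from C1 and ~q from C2.
C1 remainder: {p}
C2 remainder: {p}
Union (resolvent): {p}
Resolvent has 1 literal(s).

1


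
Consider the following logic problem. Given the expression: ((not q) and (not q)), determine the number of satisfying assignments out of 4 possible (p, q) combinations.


Check all 4 assignments:
p=0, q=0: 1
p=0, q=1: 0
p=1, q=0: 1
p=1, q=1: 0
Count of True = 2

2


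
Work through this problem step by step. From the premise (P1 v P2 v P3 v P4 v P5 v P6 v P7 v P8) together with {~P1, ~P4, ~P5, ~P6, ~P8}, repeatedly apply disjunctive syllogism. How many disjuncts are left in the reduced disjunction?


Original disjuncts (8): P1, P2, P3, P4, P5, P6, P7, P8
Negated (eliminate): ~P1, ~P4, ~P5, ~P6, ~P8
Remaining disjuncts: P2, P3, P7
Count = 8 - 5 = 3

3


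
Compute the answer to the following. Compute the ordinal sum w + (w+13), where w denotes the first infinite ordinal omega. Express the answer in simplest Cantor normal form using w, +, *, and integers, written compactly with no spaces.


Compute w + (w+13).
Ordinal + is associative but NOT commutative; for finite n>0, n + w = w but w + n stays w+n.
w + (w+13) = (w+w) + 13 = w*2+13.
Result = w*2+13

w*2+13


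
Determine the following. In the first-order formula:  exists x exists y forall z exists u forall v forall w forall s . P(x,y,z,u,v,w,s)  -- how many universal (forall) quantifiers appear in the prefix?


Quantifier prefix: exists x exists y forall z exists u forall v forall w forall s
Mark each quantifier type:
  E E U E U U U
Universal count = 4, Existential count = 3
Asked for universal (forall) quantifiers: 4

4


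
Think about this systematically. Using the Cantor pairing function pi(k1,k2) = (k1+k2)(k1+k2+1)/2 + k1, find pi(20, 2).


k1 + k2 = 22
(k1+k2)(k1+k2+1)/2 = 22 * 23 / 2 = 253
pi = 253 + 20 = 273

273


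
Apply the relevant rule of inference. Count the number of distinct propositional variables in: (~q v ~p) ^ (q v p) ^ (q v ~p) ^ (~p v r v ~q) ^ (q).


Identify each variable that appears in the formula.
Variables found: p, q, r
Count = 3

3


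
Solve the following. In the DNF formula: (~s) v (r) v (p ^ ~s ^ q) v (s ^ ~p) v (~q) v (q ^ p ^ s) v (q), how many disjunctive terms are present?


A DNF formula is a disjunction of terms (conjunctions).
Terms are separated by v.
Counting the disjuncts: 7 terms.

7


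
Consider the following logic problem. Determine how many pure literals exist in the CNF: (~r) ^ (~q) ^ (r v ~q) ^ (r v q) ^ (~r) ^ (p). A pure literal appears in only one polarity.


Check each variable for pure literal status:
p: pure positive
q: mixed (not pure)
r: mixed (not pure)
Pure literal count = 1

1


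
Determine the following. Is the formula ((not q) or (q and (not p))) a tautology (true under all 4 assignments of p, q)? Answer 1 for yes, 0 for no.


Check all 4 assignments:
p=0, q=0: 1
p=0, q=1: 1
p=1, q=0: 1
p=1, q=1: 0
Satisfying count = 3/4.
Tautology iff count = 4: no.

0


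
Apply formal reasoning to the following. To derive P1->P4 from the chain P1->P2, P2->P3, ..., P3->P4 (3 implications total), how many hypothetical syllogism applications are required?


With 3 implications in a chain connecting 4 propositions:
P1->P2, P2->P3, ..., P3->P4
Steps needed = (number of implications) - 1 = 3 - 1 = 2

2


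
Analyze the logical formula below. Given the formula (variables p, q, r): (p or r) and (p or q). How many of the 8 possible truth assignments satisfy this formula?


Evaluate all 8 assignments for p, q, r:
p=0, q=0, r=0: 0
p=0, q=0, r=1: 0
p=0, q=1, r=0: 0
p=0, q=1, r=1: 1
p=1, q=0, r=0: 1
p=1, q=0, r=1: 1
p=1, q=1, r=0: 1
p=1, q=1, r=1: 1
Satisfying count = 5

5


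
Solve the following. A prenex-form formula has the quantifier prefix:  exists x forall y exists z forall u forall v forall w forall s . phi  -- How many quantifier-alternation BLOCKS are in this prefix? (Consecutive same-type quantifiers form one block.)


Quantifier-type sequence: E A E A A A A  (A=forall, E=exists)
Group into maximal same-type runs:
  Ex1 | Ax1 | Ex1 | Ax4
Number of blocks = 4

4


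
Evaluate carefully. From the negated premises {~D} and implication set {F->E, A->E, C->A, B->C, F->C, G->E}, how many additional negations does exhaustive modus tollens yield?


Initial negated facts: {~D}
Apply modus tollens to closure:
  (no implication fires)
Final negated: {~D}
New negations: {(none)}
Count = 0

0


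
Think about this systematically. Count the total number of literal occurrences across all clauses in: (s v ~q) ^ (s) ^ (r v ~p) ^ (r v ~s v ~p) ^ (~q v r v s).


Counting literals in each clause:
Clause 1: 2 literal(s)
Clause 2: 1 literal(s)
Clause 3: 2 literal(s)
Clause 4: 3 literal(s)
Clause 5: 3 literal(s)
Total = 11

11


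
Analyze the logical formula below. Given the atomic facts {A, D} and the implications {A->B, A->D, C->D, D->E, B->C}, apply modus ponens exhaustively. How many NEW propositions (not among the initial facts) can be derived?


Initial facts: {A, D}
Apply modus ponens to closure:
  A and A->B  =>  B
  D and D->E  =>  E
  B and B->C  =>  C
Final known: {A, B, C, D, E}
New propositions: {B, C, E}
Count = 3

3


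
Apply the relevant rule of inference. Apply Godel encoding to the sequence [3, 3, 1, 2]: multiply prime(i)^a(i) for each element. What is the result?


Encode each element as an exponent of the corresponding prime:
  2^3 = 8
  3^3 = 27
  5^1 = 5
  7^2 = 49
Product = 8 * 27 * 5 * 49 = 52920

52920


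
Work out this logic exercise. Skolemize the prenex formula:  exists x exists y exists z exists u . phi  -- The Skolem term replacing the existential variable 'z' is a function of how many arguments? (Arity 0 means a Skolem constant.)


Quantifier prefix: exists x exists y exists z exists u
'z' is existentially quantified at position 3.
No universal quantifiers precede it.
Skolem function arity = 0 (a Skolem constant)

0


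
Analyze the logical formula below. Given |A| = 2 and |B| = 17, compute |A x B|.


The Cartesian product A x B contains all ordered pairs (a, b).
|A x B| = |A| * |B| = 2 * 17 = 34

34


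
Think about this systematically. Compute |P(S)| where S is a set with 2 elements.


The power set of a set with n elements has 2^n elements.
|P(S)| = 2^2 = 4

4


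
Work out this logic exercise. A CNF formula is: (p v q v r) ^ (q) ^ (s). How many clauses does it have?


A CNF formula is a conjunction of clauses.
Clauses are separated by ^.
Counting the conjuncts: 3 clauses.

3


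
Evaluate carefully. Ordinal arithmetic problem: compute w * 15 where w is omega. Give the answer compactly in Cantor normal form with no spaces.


Compute w * 15.
Ordinal * is associative and left-distributive over +, but NOT commutative; for finite n>1, n*w = w but w*n stays w*n.
w * 15 means 15 copies of w concatenated: w*15.
Result = w*15

w*15


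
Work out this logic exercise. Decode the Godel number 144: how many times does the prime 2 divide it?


Factorize 144 by dividing by 2 repeatedly.
Division steps: 2 divides 144 exactly 4 time(s).
Exponent of 2 = 4

4


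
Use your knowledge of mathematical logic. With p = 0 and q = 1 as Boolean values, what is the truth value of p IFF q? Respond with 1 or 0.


p = 0, q = 1
Operation: p IFF q
Evaluate: 0 IFF 1 = 0

0


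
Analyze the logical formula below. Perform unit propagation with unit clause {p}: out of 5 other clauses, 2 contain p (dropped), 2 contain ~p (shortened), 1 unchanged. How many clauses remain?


Satisfied (removed): 2
Shortened (remain): 2
Unchanged (remain): 1
Remaining = 2 + 1 = 3

3


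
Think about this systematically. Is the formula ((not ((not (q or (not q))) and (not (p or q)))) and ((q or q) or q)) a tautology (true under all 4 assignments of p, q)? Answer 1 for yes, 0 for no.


Check all 4 assignments:
p=0, q=0: 0
p=0, q=1: 1
p=1, q=0: 0
p=1, q=1: 1
Satisfying count = 2/4.
Tautology iff count = 4: no.

0


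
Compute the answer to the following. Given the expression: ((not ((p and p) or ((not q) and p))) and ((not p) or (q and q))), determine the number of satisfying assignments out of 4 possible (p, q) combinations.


Check all 4 assignments:
p=0, q=0: 1
p=0, q=1: 1
p=1, q=0: 0
p=1, q=1: 0
Count of True = 2

2


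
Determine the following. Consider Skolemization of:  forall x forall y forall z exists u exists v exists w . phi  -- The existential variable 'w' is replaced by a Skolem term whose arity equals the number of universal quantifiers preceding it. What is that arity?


Quantifier prefix: forall x forall y forall z exists u exists v exists w
'w' is existentially quantified at position 6.
Universal variables preceding it: x, y, z
Skolem function arity = 3

3


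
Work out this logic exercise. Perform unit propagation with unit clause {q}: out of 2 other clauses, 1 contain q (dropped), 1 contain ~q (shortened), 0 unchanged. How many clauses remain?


Satisfied (removed): 1
Shortened (remain): 1
Unchanged (remain): 0
Remaining = 1 + 0 = 1

1


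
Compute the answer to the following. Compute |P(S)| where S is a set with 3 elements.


The power set of a set with n elements has 2^n elements.
|P(S)| = 2^3 = 8

8


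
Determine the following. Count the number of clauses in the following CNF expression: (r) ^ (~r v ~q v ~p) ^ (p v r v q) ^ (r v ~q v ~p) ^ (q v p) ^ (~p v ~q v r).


A CNF formula is a conjunction of clauses.
Clauses are separated by ^.
Counting the conjuncts: 6 clauses.

6


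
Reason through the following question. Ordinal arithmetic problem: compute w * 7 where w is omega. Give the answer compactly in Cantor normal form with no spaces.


Compute w * 7.
Ordinal * is associative and left-distributive over +, but NOT commutative; for finite n>1, n*w = w but w*n stays w*n.
w * 7 means 7 copies of w concatenated: w*7.
Result = w*7

w*7


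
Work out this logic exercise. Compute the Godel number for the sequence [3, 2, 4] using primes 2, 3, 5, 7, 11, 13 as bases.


Encode each element as an exponent of the corresponding prime:
  2^3 = 8
  3^2 = 9
  5^4 = 625
Product = 8 * 9 * 625 = 45000

45000


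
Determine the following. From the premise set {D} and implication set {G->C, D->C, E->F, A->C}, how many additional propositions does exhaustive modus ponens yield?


Initial facts: {D}
Apply modus ponens to closure:
  D and D->C  =>  C
Final known: {C, D}
New propositions: {C}
Count = 1

1


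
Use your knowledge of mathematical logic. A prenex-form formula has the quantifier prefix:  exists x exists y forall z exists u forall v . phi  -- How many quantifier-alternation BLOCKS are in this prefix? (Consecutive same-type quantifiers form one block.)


Quantifier-type sequence: E E A E A  (A=forall, E=exists)
Group into maximal same-type runs:
  Ex2 | Ax1 | Ex1 | Ax1
Number of blocks = 4

4


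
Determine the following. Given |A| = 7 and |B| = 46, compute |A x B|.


The Cartesian product A x B contains all ordered pairs (a, b).
|A x B| = |A| * |B| = 7 * 46 = 322

322


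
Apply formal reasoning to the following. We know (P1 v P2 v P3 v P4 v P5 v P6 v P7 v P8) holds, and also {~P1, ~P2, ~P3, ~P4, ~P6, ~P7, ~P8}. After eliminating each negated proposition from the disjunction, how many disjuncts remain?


Original disjuncts (8): P1, P2, P3, P4, P5, P6, P7, P8
Negated (eliminate): ~P1, ~P2, ~P3, ~P4, ~P6, ~P7, ~P8
Remaining disjuncts: P5
Count = 8 - 7 = 1

1


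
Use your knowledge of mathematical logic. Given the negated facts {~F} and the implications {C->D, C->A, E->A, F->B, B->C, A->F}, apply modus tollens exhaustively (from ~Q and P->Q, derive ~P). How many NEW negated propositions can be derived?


Initial negated facts: {~F}
Apply modus tollens to closure:
  ~F and A->F  =>  ~A
  ~A and C->A  =>  ~C
  ~A and E->A  =>  ~E
  ~C and B->C  =>  ~B
Final negated: {~A, ~B, ~C, ~E, ~F}
New negations: {~A, ~B, ~C, ~E}
Count = 4

4


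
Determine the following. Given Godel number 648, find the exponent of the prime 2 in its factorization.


Factorize 648 by dividing by 2 repeatedly.
Division steps: 2 divides 648 exactly 3 time(s).
Exponent of 2 = 3

3


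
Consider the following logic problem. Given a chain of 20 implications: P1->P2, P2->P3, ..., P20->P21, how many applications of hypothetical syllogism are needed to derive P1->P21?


With 20 implications in a chain connecting 21 propositions:
P1->P2, P2->P3, ..., P20->P21
Steps needed = (number of implications) - 1 = 20 - 1 = 19

19


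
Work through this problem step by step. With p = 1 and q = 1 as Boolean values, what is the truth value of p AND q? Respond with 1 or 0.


p = 1, q = 1
Operation: p AND q
Evaluate: 1 AND 1 = 1

1


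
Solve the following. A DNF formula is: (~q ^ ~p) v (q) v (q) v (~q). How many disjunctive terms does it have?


A DNF formula is a disjunction of terms (conjunctions).
Terms are separated by v.
Counting the disjuncts: 4 terms.

4


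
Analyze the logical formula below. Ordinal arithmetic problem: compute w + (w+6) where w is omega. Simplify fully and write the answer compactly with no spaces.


Compute w + (w+6).
Ordinal + is associative but NOT commutative; for finite n>0, n + w = w but w + n stays w+n.
w + (w+6) = (w+w) + 6 = w*2+6.
Result = w*2+6

w*2+6


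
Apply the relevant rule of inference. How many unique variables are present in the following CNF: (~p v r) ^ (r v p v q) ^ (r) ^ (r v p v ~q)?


Identify each variable that appears in the formula.
Variables found: p, q, r
Count = 3

3


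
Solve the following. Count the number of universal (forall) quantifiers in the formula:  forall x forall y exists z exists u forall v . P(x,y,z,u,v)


Quantifier prefix: forall x forall y exists z exists u forall v
Mark each quantifier type:
  U U E E U
Universal count = 3, Existential count = 2
Asked for universal (forall) quantifiers: 3

3


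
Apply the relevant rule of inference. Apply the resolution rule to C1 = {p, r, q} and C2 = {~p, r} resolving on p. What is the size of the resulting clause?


Remove p from C1 and ~p from C2.
C1 remainder: {r, q}
C2 remainder: {r}
Union (resolvent): {q, r}
Resolvent has 2 literal(s).

2


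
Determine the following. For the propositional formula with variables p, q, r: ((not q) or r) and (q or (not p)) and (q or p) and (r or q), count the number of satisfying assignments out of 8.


Evaluate all 8 assignments for p, q, r:
p=0, q=0, r=0: 0
p=0, q=0, r=1: 0
p=0, q=1, r=0: 0
p=0, q=1, r=1: 1
p=1, q=0, r=0: 0
p=1, q=0, r=1: 0
p=1, q=1, r=0: 0
p=1, q=1, r=1: 1
Satisfying count = 2

2


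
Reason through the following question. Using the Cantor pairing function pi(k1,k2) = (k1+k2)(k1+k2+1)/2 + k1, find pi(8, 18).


k1 + k2 = 26
(k1+k2)(k1+k2+1)/2 = 26 * 27 / 2 = 351
pi = 351 + 8 = 359

359


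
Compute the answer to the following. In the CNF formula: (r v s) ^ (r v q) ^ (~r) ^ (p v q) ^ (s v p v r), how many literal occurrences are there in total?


Counting literals in each clause:
Clause 1: 2 literal(s)
Clause 2: 2 literal(s)
Clause 3: 1 literal(s)
Clause 4: 2 literal(s)
Clause 5: 3 literal(s)
Total = 10

10


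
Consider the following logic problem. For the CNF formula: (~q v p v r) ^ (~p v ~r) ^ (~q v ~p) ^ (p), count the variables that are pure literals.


Check each variable for pure literal status:
p: mixed (not pure)
q: pure negative
r: mixed (not pure)
Pure literal count = 1

1


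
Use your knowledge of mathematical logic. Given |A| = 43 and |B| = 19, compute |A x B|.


The Cartesian product A x B contains all ordered pairs (a, b).
|A x B| = |A| * |B| = 43 * 19 = 817

817


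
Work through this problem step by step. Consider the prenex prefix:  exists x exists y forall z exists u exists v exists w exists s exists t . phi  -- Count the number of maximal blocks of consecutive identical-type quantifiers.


Quantifier-type sequence: E E A E E E E E  (A=forall, E=exists)
Group into maximal same-type runs:
  Ex2 | Ax1 | Ex5
Number of blocks = 3

3


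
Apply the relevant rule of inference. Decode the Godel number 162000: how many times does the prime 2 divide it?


Factorize 162000 by dividing by 2 repeatedly.
Division steps: 2 divides 162000 exactly 4 time(s).
Exponent of 2 = 4

4


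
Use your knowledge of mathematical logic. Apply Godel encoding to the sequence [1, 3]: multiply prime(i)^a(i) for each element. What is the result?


Encode each element as an exponent of the corresponding prime:
  2^1 = 2
  3^3 = 27
Product = 2 * 27 = 54

54


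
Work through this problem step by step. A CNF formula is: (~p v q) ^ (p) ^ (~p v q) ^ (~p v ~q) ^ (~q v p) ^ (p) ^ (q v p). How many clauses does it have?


A CNF formula is a conjunction of clauses.
Clauses are separated by ^.
Counting the conjuncts: 7 clauses.

7


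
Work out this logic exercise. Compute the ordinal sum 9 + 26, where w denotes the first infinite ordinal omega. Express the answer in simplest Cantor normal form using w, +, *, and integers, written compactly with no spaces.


Compute 9 + 26.
Ordinal + is associative but NOT commutative; for finite n>0, n + w = w but w + n stays w+n.
Both operands finite; ordinal + agrees with natural +: 9 + 26 = 35.
Result = 35

35


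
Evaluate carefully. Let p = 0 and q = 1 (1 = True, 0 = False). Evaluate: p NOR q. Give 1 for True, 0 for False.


p = 0, q = 1
Operation: p NOR q
Evaluate: 0 NOR 1 = 0

0


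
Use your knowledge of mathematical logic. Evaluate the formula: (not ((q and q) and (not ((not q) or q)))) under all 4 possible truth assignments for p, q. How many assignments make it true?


Check all 4 assignments:
p=0, q=0: 1
p=0, q=1: 1
p=1, q=0: 1
p=1, q=1: 1
Count of True = 4

4


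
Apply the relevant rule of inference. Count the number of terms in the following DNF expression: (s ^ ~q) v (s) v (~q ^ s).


A DNF formula is a disjunction of terms (conjunctions).
Terms are separated by v.
Counting the disjuncts: 3 terms.

3


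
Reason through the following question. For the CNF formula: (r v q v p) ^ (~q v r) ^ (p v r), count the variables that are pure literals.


Check each variable for pure literal status:
p: pure positive
q: mixed (not pure)
r: pure positive
Pure literal count = 2

2


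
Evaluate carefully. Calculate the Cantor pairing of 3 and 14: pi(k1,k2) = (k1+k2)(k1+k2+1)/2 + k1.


k1 + k2 = 17
(k1+k2)(k1+k2+1)/2 = 17 * 18 / 2 = 153
pi = 153 + 3 = 156

156


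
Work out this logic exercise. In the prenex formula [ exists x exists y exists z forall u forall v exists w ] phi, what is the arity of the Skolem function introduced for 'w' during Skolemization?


Quantifier prefix: exists x exists y exists z forall u forall v exists w
'w' is existentially quantified at position 6.
Universal variables preceding it: u, v
Skolem function arity = 2

2


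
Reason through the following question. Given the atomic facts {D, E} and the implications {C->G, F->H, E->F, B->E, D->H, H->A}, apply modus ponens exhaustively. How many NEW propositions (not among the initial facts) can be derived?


Initial facts: {D, E}
Apply modus ponens to closure:
  E and E->F  =>  F
  D and D->H  =>  H
  H and H->A  =>  A
Final known: {A, D, E, F, H}
New propositions: {A, F, H}
Count = 3

3


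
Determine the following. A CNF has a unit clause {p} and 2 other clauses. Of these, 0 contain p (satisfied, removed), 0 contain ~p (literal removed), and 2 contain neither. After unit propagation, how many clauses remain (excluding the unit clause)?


Satisfied (removed): 0
Shortened (remain): 0
Unchanged (remain): 2
Remaining = 0 + 2 = 2

2


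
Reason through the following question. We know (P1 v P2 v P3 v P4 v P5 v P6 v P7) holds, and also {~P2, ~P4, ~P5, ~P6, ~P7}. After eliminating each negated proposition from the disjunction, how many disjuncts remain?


Original disjuncts (7): P1, P2, P3, P4, P5, P6, P7
Negated (eliminate): ~P2, ~P4, ~P5, ~P6, ~P7
Remaining disjuncts: P1, P3
Count = 7 - 5 = 2

2


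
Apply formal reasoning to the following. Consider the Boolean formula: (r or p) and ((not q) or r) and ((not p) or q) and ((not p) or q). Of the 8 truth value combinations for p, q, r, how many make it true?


Evaluate all 8 assignments for p, q, r:
p=0, q=0, r=0: 0
p=0, q=0, r=1: 1
p=0, q=1, r=0: 0
p=0, q=1, r=1: 1
p=1, q=0, r=0: 0
p=1, q=0, r=1: 0
p=1, q=1, r=0: 0
p=1, q=1, r=1: 1
Satisfying count = 3

3


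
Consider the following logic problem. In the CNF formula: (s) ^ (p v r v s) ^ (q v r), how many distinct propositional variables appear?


Identify each variable that appears in the formula.
Variables found: p, q, r, s
Count = 4

4


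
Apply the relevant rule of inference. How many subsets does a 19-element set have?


The power set of a set with n elements has 2^n elements.
|P(S)| = 2^19 = 524288

524288


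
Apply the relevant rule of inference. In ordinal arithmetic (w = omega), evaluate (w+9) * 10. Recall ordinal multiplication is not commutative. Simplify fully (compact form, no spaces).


Compute (w+9) * 10.
Ordinal * is associative and left-distributive over +, but NOT commutative; for finite n>1, n*w = w but w*n stays w*n.
(w+9) * 10 = (w+9) repeated 10 times. Each intermediate +9 is absorbed by the following w; only the last survives: w*10+9.
Result = w*10+9

w*10+9


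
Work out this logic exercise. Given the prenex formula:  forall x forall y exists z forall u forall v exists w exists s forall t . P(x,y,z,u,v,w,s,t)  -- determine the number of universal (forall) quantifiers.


Quantifier prefix: forall x forall y exists z forall u forall v exists w exists s forall t
Mark each quantifier type:
  U U E U U E E U
Universal count = 5, Existential count = 3
Asked for universal (forall) quantifiers: 5

5


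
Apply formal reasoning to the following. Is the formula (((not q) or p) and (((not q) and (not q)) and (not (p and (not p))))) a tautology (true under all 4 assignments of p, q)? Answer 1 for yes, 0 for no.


Check all 4 assignments:
p=0, q=0: 1
p=0, q=1: 0
p=1, q=0: 1
p=1, q=1: 0
Satisfying count = 2/4.
Tautology iff count = 4: no.

0


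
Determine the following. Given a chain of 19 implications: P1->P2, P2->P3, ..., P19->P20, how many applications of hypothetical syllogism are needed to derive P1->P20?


With 19 implications in a chain connecting 20 propositions:
P1->P2, P2->P3, ..., P19->P20
Steps needed = (number of implications) - 1 = 19 - 1 = 18

18


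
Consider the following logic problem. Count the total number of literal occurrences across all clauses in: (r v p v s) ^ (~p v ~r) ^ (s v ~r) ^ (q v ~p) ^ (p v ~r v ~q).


Counting literals in each clause:
Clause 1: 3 literal(s)
Clause 2: 2 literal(s)
Clause 3: 2 literal(s)
Clause 4: 2 literal(s)
Clause 5: 3 literal(s)
Total = 12

12


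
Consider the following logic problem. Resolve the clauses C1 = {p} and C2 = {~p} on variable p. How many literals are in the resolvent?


Remove p from C1 and ~p from C2.
C1 remainder: {}
C2 remainder: {}
Union (resolvent): {} (empty clause)
Resolvent has 0 literal(s).

0


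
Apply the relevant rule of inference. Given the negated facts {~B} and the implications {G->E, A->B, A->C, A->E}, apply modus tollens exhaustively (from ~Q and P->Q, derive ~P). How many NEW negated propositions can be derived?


Initial negated facts: {~B}
Apply modus tollens to closure:
  ~B and A->B  =>  ~A
Final negated: {~A, ~B}
New negations: {~A}
Count = 1

1


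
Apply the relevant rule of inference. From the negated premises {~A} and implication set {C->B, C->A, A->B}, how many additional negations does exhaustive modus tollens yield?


Initial negated facts: {~A}
Apply modus tollens to closure:
  ~A and C->A  =>  ~C
Final negated: {~A, ~C}
New negations: {~C}
Count = 1

1


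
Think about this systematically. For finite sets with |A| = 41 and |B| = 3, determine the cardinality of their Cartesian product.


The Cartesian product A x B contains all ordered pairs (a, b).
|A x B| = |A| * |B| = 41 * 3 = 123

123


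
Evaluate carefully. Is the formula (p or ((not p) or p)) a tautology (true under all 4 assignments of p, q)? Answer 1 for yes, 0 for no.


Check all 4 assignments:
p=0, q=0: 1
p=0, q=1: 1
p=1, q=0: 1
p=1, q=1: 1
Satisfying count = 4/4.
Tautology iff count = 4: yes.

1
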